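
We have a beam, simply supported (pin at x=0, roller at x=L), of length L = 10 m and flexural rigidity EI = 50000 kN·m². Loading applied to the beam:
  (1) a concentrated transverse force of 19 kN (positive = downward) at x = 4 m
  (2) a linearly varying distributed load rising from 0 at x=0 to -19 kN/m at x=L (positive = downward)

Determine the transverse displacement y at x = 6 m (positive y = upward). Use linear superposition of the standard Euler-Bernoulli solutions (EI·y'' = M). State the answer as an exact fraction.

Load 1 — point force P=19 kN at a=4 m (b=L-a=6):
  y_1 = -Pa(L-x)(2Lx-a²-x²)/(6LEI)  [x>a] = -19·4·(10-6)·(2·10·6-4²-6²)/(6·10·50000) = -323/46875 m
Load 2 — triangular load w₀=-19 kN/m (0→w₀ over full span):
  y_2 = -w₀x(7L⁴-10L²x²+3x⁴)/(360LEI) = -(-19)·6·(7·10⁴-10·10²·6²+3·6⁴)/(360·10·50000) = 5624/234375 m
Superposition: y = Σ y_i = 4009/234375 m ≈ 0.017105 m

y(6) = 4009/234375 m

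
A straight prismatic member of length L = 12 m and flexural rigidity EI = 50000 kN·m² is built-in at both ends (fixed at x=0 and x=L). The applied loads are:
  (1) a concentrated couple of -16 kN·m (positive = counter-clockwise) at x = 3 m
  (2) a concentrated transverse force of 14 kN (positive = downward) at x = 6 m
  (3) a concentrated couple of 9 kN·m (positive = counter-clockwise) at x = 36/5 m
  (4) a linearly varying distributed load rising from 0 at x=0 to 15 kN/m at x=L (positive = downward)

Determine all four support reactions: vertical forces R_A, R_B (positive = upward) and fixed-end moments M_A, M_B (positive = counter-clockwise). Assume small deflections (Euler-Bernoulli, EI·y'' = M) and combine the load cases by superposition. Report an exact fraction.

Load 1 — applied couple M₀=-16 kN·m at a=3 m (b=L-a=9):
  R_A = 6M₀ab/L³ = 6·(-16)·3·9/12³ = -3/2 kN
  M_A = M₀b(2a-b)/L² = (-16)·9·(2·3-9)/12² = 3 kN·m
  R_B = -6M₀ab/L³ = -6·(-16)·3·9/12³ = 3/2 kN
  M_B = M₀a(2b-a)/L² = (-16)·3·(2·9-3)/12² = -5 kN·m
Load 2 — point force P=14 kN at a=6 m (b=L-a=6):
  R_A = Pb²(3a+b)/L³ = 14·6²·(3·6+6)/12³ = 7 kN
  M_A = Pab²/L² = 14·6·6²/12² = 21 kN·m
  R_B = Pa²(a+3b)/L³ = 14·6²·(6+3·6)/12³ = 7 kN
  M_B = -Pa²b/L² = -14·6²·6/12² = -21 kN·m
Load 3 — applied couple M₀=9 kN·m at a=36/5 m (b=L-a=24/5):
  R_A = 6M₀ab/L³ = 6·9·(36/5)·(24/5)/12³ = 27/25 kN
  M_A = M₀b(2a-b)/L² = 9·(24/5)·(2·(36/5)-(24/5))/12² = 72/25 kN·m
  R_B = -6M₀ab/L³ = -6·9·(36/5)·(24/5)/12³ = -27/25 kN
  M_B = M₀a(2b-a)/L² = 9·(36/5)·(2·(24/5)-(36/5))/12² = 27/25 kN·m
Load 4 — triangular load w₀=15 kN/m (0→w₀ over full span):
  R_A = 3w₀L/20 = 3·15·12/20 = 27 kN
  M_A = w₀L²/30 = 15·12²/30 = 72 kN·m
  R_B = 7w₀L/20 = 7·15·12/20 = 63 kN
  M_B = -w₀L²/20 = -15·12²/20 = -108 kN·m
Superposition: R_A = 1679/50 kN, M_A = 2472/25 kN·m, R_B = 3521/50 kN, M_B = -3323/25 kN·m

R_A = 1679/50 kN, M_A = 2472/25 kN·m, R_B = 3521/50 kN, M_B = -3323/25 kN·m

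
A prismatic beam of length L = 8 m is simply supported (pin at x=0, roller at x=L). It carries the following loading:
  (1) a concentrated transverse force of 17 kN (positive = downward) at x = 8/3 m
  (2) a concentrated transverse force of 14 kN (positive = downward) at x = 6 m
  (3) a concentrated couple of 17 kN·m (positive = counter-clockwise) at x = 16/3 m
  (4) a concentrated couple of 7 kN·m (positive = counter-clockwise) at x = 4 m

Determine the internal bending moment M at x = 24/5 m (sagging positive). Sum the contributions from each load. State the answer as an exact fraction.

Load 1 — point force P=17 kN at a=8/3 m (b=L-a=16/3):
  M_1 = Pa(L-x)/L  [x>a] = 17·(8/3)·(8-(24/5))/8 = 272/15 kN·m
Load 2 — point force P=14 kN at a=6 m (b=L-a=2):
  M_2 = Pbx/L  [x≤a] = 14·2·(24/5)/8 = 84/5 kN·m
Load 3 — applied couple M₀=17 kN·m at a=16/3 m (b=L-a=8/3):
  M_3 = M₀x/L  [x≤a] = 17·(24/5)/8 = 51/5 kN·m
Load 4 — applied couple M₀=7 kN·m at a=4 m (b=L-a=4):
  M_4 = M₀x/L - M₀  [x>a] = 7·(24/5)/8 - 7 = -14/5 kN·m
Superposition: M = Σ M_i = 127/3 kN·m ≈ 42.333333 kN·m

M(24/5) = 127/3 kN·m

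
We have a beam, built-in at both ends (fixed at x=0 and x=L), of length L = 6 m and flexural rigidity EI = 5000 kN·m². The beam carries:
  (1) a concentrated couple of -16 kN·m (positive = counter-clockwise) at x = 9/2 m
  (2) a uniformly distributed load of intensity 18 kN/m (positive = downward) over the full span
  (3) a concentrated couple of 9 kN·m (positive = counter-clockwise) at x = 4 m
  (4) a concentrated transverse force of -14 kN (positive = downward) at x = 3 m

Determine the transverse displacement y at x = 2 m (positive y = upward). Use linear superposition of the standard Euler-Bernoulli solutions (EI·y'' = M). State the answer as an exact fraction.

Load 1 — applied couple M₀=-16 kN·m at a=9/2 m (b=L-a=3/2):
  y_1 = (R_Ax³/6 - M_Ax²/2)/EI  [x≤a] with R_A=-3, M_A=-5 = ((-3)·2³/6 - (-5)·2²/2)/5000 = 3/2500 m
Load 2 — uniform load w=18 kN/m over full span:
  y_2 = -wx²(L-x)²/(24EI) = -18·2²·(6-2)²/(24·5000) = -6/625 m
Load 3 — applied couple M₀=9 kN·m at a=4 m (b=L-a=2):
  y_3 = (R_Ax³/6 - M_Ax²/2)/EI  [x≤a] with R_A=2, M_A=3 = (2·2³/6 - 3·2²/2)/5000 = -1/1500 m
Load 4 — point force P=-14 kN at a=3 m (b=L-a=3):
  y_4 = -Pb²x²(3aL-(3a+b)x)/(6L³EI)  [x≤a] = -(-14)·3²·2²·(3·3·6-(3·3+3)·2)/(6·6³·5000) = 7/3000 m
Superposition: y = Σ y_i = -101/15000 m ≈ -0.006733 m

y(2) = -101/15000 m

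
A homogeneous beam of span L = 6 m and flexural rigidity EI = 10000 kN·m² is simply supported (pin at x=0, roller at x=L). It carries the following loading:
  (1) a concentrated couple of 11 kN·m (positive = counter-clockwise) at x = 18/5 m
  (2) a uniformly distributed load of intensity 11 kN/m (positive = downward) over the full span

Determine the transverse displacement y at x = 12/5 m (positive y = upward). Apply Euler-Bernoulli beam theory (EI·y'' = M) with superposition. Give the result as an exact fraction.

Load 1 — applied couple M₀=11 kN·m at a=18/5 m (b=L-a=12/5):
  y_1 = (M₀x³/(6L)+C₁x)/EI  [x≤a] with C₁=M₀(3b²-L²)/(6L)=-143/25 = (11·(12/5)³/(6·6)+(-143/25)·(12/5))/10000 = -297/312500 m
Load 2 — uniform load w=11 kN/m over full span:
  y_2 = -wx(L³-2Lx²+x³)/(24EI) = -11·(12/5)·(6³-2·6·(12/5)²+(12/5)³)/(24·10000) = -27621/1562500 m
Superposition: y = Σ y_i = -14553/781250 m ≈ -0.018628 m

y(12/5) = -14553/781250 m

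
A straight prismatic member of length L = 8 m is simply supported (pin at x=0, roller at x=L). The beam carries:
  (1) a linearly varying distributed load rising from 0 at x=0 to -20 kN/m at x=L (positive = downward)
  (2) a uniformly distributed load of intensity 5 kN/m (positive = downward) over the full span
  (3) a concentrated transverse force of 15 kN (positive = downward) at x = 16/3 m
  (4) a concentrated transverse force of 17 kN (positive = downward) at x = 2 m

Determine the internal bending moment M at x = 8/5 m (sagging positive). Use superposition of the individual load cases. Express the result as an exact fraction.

M(8/5) = 326/25 kN·m

Load 1 — triangular load w₀=-20 kN/m (0→w₀ over full span):
  M_1 = w₀Lx/6 - w₀x³/(6L) = (-20)·8·(8/5)/6 - (-20)·(8/5)³/(6·8) = -1024/25 kN·m
Load 2 — uniform load w=5 kN/m over full span:
  M_2 = wx(L-x)/2 = 5·(8/5)·(8-(8/5))/2 = 128/5 kN·m
Load 3 — point force P=15 kN at a=16/3 m (b=L-a=8/3):
  M_3 = Pbx/L  [x≤a] = 15·(8/3)·(8/5)/8 = 8 kN·m
Load 4 — point force P=17 kN at a=2 m (b=L-a=6):
  M_4 = Pbx/L  [x≤a] = 17·6·(8/5)/8 = 102/5 kN·m
Superposition: M = Σ M_i = 326/25 kN·m ≈ 13.040000 kN·m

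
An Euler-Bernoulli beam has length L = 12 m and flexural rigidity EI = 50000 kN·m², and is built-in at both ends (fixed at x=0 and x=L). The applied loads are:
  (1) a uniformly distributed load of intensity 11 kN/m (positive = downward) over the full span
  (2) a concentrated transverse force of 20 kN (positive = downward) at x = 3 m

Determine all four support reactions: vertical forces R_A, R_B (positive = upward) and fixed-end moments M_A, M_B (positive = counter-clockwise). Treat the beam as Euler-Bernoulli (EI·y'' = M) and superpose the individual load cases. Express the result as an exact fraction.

R_A = 663/8 kN, M_A = 663/4 kN·m, R_B = 553/8 kN, M_B = -573/4 kN·m

Load 1 — uniform load w=11 kN/m over full span:
  R_A = wL/2 = 11·12/2 = 66 kN
  M_A = wL²/12 = 11·12²/12 = 132 kN·m
  R_B = wL/2 = 11·12/2 = 66 kN
  M_B = -wL²/12 = -11·12²/12 = -132 kN·m
Load 2 — point force P=20 kN at a=3 m (b=L-a=9):
  R_A = Pb²(3a+b)/L³ = 20·9²·(3·3+9)/12³ = 135/8 kN
  M_A = Pab²/L² = 20·3·9²/12² = 135/4 kN·m
  R_B = Pa²(a+3b)/L³ = 20·3²·(3+3·9)/12³ = 25/8 kN
  M_B = -Pa²b/L² = -20·3²·9/12² = -45/4 kN·m
Superposition: R_A = 663/8 kN, M_A = 663/4 kN·m, R_B = 553/8 kN, M_B = -573/4 kN·m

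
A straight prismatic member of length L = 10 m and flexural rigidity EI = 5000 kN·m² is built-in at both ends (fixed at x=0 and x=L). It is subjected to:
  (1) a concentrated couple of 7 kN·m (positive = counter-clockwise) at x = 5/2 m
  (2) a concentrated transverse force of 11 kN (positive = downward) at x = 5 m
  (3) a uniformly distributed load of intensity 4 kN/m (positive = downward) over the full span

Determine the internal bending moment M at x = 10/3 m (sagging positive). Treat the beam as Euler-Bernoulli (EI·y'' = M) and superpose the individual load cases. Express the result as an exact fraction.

M(10/3) = 1819/144 kN·m

Load 1 — applied couple M₀=7 kN·m at a=5/2 m (b=L-a=15/2):
  M_1 = R_Ax - M_A - M₀  [x>a] with R_A=63/80, M_A=-21/16 = (63/80)·(10/3) - (-21/16) - 7 = -49/16 kN·m
Load 2 — point force P=11 kN at a=5 m (b=L-a=5):
  M_2 = Pb²(3a+b)x/L³ - Pab²/L²  [x≤a] = 11·5²·(3·5+5)·(10/3)/10³ - 11·5·5²/10² = 55/12 kN·m
Load 3 — uniform load w=4 kN/m over full span:
  M_3 = wLx/2 - wL²/12 - wx²/2 = 4·10·(10/3)/2 - 4·10²/12 - 4·(10/3)²/2 = 100/9 kN·m
Superposition: M = Σ M_i = 1819/144 kN·m ≈ 12.631944 kN·m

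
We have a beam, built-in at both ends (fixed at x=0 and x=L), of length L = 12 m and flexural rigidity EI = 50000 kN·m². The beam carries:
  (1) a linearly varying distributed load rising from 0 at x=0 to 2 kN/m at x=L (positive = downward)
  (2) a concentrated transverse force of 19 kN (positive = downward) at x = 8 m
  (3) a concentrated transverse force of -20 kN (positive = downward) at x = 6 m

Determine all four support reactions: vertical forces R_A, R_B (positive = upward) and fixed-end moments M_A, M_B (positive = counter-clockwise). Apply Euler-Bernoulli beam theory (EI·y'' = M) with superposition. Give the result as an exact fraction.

R_A = -199/135 kN, M_A = -158/45 kN·m, R_B = 1684/135 kN, M_B = -818/45 kN·m

Load 1 — triangular load w₀=2 kN/m (0→w₀ over full span):
  R_A = 3w₀L/20 = 3·2·12/20 = 18/5 kN
  M_A = w₀L²/30 = 2·12²/30 = 48/5 kN·m
  R_B = 7w₀L/20 = 7·2·12/20 = 42/5 kN
  M_B = -w₀L²/20 = -2·12²/20 = -72/5 kN·m
Load 2 — point force P=19 kN at a=8 m (b=L-a=4):
  R_A = Pb²(3a+b)/L³ = 19·4²·(3·8+4)/12³ = 133/27 kN
  M_A = Pab²/L² = 19·8·4²/12² = 152/9 kN·m
  R_B = Pa²(a+3b)/L³ = 19·8²·(8+3·4)/12³ = 380/27 kN
  M_B = -Pa²b/L² = -19·8²·4/12² = -304/9 kN·m
Load 3 — point force P=-20 kN at a=6 m (b=L-a=6):
  R_A = Pb²(3a+b)/L³ = (-20)·6²·(3·6+6)/12³ = -10 kN
  M_A = Pab²/L² = (-20)·6·6²/12² = -30 kN·m
  R_B = Pa²(a+3b)/L³ = (-20)·6²·(6+3·6)/12³ = -10 kN
  M_B = -Pa²b/L² = -(-20)·6²·6/12² = 30 kN·m
Superposition: R_A = -199/135 kN, M_A = -158/45 kN·m, R_B = 1684/135 kN, M_B = -818/45 kN·m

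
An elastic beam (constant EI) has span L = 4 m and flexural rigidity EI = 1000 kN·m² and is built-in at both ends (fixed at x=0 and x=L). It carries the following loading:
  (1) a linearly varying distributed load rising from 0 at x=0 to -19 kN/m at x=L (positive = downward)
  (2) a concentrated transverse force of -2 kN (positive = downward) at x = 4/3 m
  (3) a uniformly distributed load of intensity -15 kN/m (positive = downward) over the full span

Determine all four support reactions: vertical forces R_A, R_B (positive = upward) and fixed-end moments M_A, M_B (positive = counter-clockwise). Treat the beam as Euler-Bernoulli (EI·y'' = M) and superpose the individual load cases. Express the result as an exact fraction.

R_A = -5789/135 kN, M_A = -4228/135 kN·m, R_B = -7711/135 kN, M_B = 4832/135 kN·m

Load 1 — triangular load w₀=-19 kN/m (0→w₀ over full span):
  R_A = 3w₀L/20 = 3·(-19)·4/20 = -57/5 kN
  M_A = w₀L²/30 = (-19)·4²/30 = -152/15 kN·m
  R_B = 7w₀L/20 = 7·(-19)·4/20 = -133/5 kN
  M_B = -w₀L²/20 = -(-19)·4²/20 = 76/5 kN·m
Load 2 — point force P=-2 kN at a=4/3 m (b=L-a=8/3):
  R_A = Pb²(3a+b)/L³ = (-2)·(8/3)²·(3·(4/3)+(8/3))/4³ = -40/27 kN
  M_A = Pab²/L² = (-2)·(4/3)·(8/3)²/4² = -32/27 kN·m
  R_B = Pa²(a+3b)/L³ = (-2)·(4/3)²·((4/3)+3·(8/3))/4³ = -14/27 kN
  M_B = -Pa²b/L² = -(-2)·(4/3)²·(8/3)/4² = 16/27 kN·m
Load 3 — uniform load w=-15 kN/m over full span:
  R_A = wL/2 = (-15)·4/2 = -30 kN
  M_A = wL²/12 = (-15)·4²/12 = -20 kN·m
  R_B = wL/2 = (-15)·4/2 = -30 kN
  M_B = -wL²/12 = -(-15)·4²/12 = 20 kN·m
Superposition: R_A = -5789/135 kN, M_A = -4228/135 kN·m, R_B = -7711/135 kN, M_B = 4832/135 kN·m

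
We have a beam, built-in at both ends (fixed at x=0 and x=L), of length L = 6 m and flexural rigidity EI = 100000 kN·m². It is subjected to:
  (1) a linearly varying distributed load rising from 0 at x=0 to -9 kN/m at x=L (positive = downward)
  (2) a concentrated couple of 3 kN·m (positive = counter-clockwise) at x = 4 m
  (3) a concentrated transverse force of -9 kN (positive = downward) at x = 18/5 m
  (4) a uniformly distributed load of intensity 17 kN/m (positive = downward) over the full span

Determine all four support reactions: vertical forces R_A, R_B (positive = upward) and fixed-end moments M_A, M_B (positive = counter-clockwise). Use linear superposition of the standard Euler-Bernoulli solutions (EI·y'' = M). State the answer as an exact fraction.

Load 1 — triangular load w₀=-9 kN/m (0→w₀ over full span):
  R_A = 3w₀L/20 = 3·(-9)·6/20 = -81/10 kN
  M_A = w₀L²/30 = (-9)·6²/30 = -54/5 kN·m
  R_B = 7w₀L/20 = 7·(-9)·6/20 = -189/10 kN
  M_B = -w₀L²/20 = -(-9)·6²/20 = 81/5 kN·m
Load 2 — applied couple M₀=3 kN·m at a=4 m (b=L-a=2):
  R_A = 6M₀ab/L³ = 6·3·4·2/6³ = 2/3 kN
  M_A = M₀b(2a-b)/L² = 3·2·(2·4-2)/6² = 1 kN·m
  R_B = -6M₀ab/L³ = -6·3·4·2/6³ = -2/3 kN
  M_B = M₀a(2b-a)/L² = 3·4·(2·2-4)/6² = 0 kN·m
Load 3 — point force P=-9 kN at a=18/5 m (b=L-a=12/5):
  R_A = Pb²(3a+b)/L³ = (-9)·(12/5)²·(3·(18/5)+(12/5))/6³ = -396/125 kN
  M_A = Pab²/L² = (-9)·(18/5)·(12/5)²/6² = -648/125 kN·m
  R_B = Pa²(a+3b)/L³ = (-9)·(18/5)²·((18/5)+3·(12/5))/6³ = -729/125 kN
  M_B = -Pa²b/L² = -(-9)·(18/5)²·(12/5)/6² = 972/125 kN·m
Load 4 — uniform load w=17 kN/m over full span:
  R_A = wL/2 = 17·6/2 = 51 kN
  M_A = wL²/12 = 17·6²/12 = 51 kN·m
  R_B = wL/2 = 17·6/2 = 51 kN
  M_B = -wL²/12 = -17·6²/12 = -51 kN·m
Superposition: R_A = 30299/750 kN, M_A = 4502/125 kN·m, R_B = 19201/750 kN, M_B = -3378/125 kN·m

R_A = 30299/750 kN, M_A = 4502/125 kN·m, R_B = 19201/750 kN, M_B = -3378/125 kN·m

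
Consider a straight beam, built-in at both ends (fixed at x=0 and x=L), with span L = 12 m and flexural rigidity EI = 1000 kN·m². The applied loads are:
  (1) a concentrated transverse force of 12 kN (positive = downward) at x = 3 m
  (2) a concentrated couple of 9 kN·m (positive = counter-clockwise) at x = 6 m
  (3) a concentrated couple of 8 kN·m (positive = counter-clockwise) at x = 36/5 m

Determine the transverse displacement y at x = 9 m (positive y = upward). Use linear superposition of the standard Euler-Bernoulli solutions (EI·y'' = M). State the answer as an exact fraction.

y(9) = -27/1600 m

Load 1 — point force P=12 kN at a=3 m (b=L-a=9):
  y_1 = -Pa²(L-x)²(3bL-(3b+a)(L-x))/(6L³EI)  [x>a] = -12·3²·(12-9)²·(3·9·12-(3·9+3)·(12-9))/(6·12³·1000) = -351/16000 m
Load 2 — applied couple M₀=9 kN·m at a=6 m (b=L-a=6):
  y_2 = (R_Ax³/6 - M_Ax²/2 - M₀(x-a)²/2)/EI  [x>a] with R_A=9/8, M_A=9/4 = ((9/8)·9³/6 - (9/4)·9²/2 - 9·(9-6)²/2)/1000 = 81/16000 m
Load 3 — applied couple M₀=8 kN·m at a=36/5 m (b=L-a=24/5):
  y_3 = (R_Ax³/6 - M_Ax²/2 - M₀(x-a)²/2)/EI  [x>a] with R_A=24/25, M_A=64/25 = ((24/25)·9³/6 - (64/25)·9²/2 - 8·(9-(36/5))²/2)/1000 = 0 m
Superposition: y = Σ y_i = -27/1600 m ≈ -0.016875 m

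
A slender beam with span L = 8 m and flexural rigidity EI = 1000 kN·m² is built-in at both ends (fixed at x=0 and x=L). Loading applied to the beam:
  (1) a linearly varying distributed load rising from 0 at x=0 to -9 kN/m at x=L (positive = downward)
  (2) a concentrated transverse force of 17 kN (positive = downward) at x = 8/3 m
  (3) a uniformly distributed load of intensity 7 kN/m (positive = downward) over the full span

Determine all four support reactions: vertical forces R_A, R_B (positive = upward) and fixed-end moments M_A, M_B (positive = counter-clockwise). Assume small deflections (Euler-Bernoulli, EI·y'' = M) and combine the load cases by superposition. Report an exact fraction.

R_A = 4022/135 kN, M_A = 5168/135 kN·m, R_B = 973/135 kN, M_B = -2512/135 kN·m

Load 1 — triangular load w₀=-9 kN/m (0→w₀ over full span):
  R_A = 3w₀L/20 = 3·(-9)·8/20 = -54/5 kN
  M_A = w₀L²/30 = (-9)·8²/30 = -96/5 kN·m
  R_B = 7w₀L/20 = 7·(-9)·8/20 = -126/5 kN
  M_B = -w₀L²/20 = -(-9)·8²/20 = 144/5 kN·m
Load 2 — point force P=17 kN at a=8/3 m (b=L-a=16/3):
  R_A = Pb²(3a+b)/L³ = 17·(16/3)²·(3·(8/3)+(16/3))/8³ = 340/27 kN
  M_A = Pab²/L² = 17·(8/3)·(16/3)²/8² = 544/27 kN·m
  R_B = Pa²(a+3b)/L³ = 17·(8/3)²·((8/3)+3·(16/3))/8³ = 119/27 kN
  M_B = -Pa²b/L² = -17·(8/3)²·(16/3)/8² = -272/27 kN·m
Load 3 — uniform load w=7 kN/m over full span:
  R_A = wL/2 = 7·8/2 = 28 kN
  M_A = wL²/12 = 7·8²/12 = 112/3 kN·m
  R_B = wL/2 = 7·8/2 = 28 kN
  M_B = -wL²/12 = -7·8²/12 = -112/3 kN·m
Superposition: R_A = 4022/135 kN, M_A = 5168/135 kN·m, R_B = 973/135 kN, M_B = -2512/135 kN·m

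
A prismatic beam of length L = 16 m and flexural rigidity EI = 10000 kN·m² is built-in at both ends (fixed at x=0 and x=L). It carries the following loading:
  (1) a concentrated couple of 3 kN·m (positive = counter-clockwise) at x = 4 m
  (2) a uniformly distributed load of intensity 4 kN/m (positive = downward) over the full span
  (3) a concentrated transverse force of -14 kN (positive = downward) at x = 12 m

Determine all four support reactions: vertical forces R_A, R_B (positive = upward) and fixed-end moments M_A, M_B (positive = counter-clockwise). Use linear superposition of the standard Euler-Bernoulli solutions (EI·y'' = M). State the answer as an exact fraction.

Load 1 — applied couple M₀=3 kN·m at a=4 m (b=L-a=12):
  R_A = 6M₀ab/L³ = 6·3·4·12/16³ = 27/128 kN
  M_A = M₀b(2a-b)/L² = 3·12·(2·4-12)/16² = -9/16 kN·m
  R_B = -6M₀ab/L³ = -6·3·4·12/16³ = -27/128 kN
  M_B = M₀a(2b-a)/L² = 3·4·(2·12-4)/16² = 15/16 kN·m
Load 2 — uniform load w=4 kN/m over full span:
  R_A = wL/2 = 4·16/2 = 32 kN
  M_A = wL²/12 = 4·16²/12 = 256/3 kN·m
  R_B = wL/2 = 4·16/2 = 32 kN
  M_B = -wL²/12 = -4·16²/12 = -256/3 kN·m
Load 3 — point force P=-14 kN at a=12 m (b=L-a=4):
  R_A = Pb²(3a+b)/L³ = (-14)·4²·(3·12+4)/16³ = -35/16 kN
  M_A = Pab²/L² = (-14)·12·4²/16² = -21/2 kN·m
  R_B = Pa²(a+3b)/L³ = (-14)·12²·(12+3·4)/16³ = -189/16 kN
  M_B = -Pa²b/L² = -(-14)·12²·4/16² = 63/2 kN·m
Superposition: R_A = 3843/128 kN, M_A = 3565/48 kN·m, R_B = 2557/128 kN, M_B = -2539/48 kN·m

R_A = 3843/128 kN, M_A = 3565/48 kN·m, R_B = 2557/128 kN, M_B = -2539/48 kN·m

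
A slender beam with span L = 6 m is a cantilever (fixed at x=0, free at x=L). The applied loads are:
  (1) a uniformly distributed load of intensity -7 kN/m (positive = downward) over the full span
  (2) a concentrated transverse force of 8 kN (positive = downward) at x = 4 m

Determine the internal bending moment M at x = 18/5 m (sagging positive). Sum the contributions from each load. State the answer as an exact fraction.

M(18/5) = 424/25 kN·m

Load 1 — uniform load w=-7 kN/m over full span:
  M_1 = -w(L-x)²/2 = -(-7)·(6-(18/5))²/2 = 504/25 kN·m
Load 2 — point force P=8 kN at a=4 m (b=L-a=2):
  M_2 = -P(a-x)  [x≤a] = -8·(4-(18/5)) = -16/5 kN·m
Superposition: M = Σ M_i = 424/25 kN·m ≈ 16.960000 kN·m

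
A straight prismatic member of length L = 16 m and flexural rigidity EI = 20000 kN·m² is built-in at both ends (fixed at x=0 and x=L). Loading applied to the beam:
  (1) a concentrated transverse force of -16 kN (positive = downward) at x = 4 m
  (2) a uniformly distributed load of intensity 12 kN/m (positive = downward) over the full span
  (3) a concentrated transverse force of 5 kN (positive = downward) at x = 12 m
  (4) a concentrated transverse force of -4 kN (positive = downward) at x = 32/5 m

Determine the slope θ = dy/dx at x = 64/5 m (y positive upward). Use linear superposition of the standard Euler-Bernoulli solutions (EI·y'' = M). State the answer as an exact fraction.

Load 1 — point force P=-16 kN at a=4 m (b=L-a=12):
  θ_1 = Pa²(L-x)(2bL-(3b+a)(L-x))/(2L³EI)  [x>a] = (-16)·4²·(16-(64/5))·(2·12·16-(3·12+4)·(16-(64/5)))/(2·16³·20000) = -4/3125 rad
Load 2 — uniform load w=12 kN/m over full span:
  θ_2 = -wx(L-x)(L-2x)/(12EI) = -12·(64/5)·(16-(64/5))·(16-2·(64/5))/(12·20000) = 1536/78125 rad
Load 3 — point force P=5 kN at a=12 m (b=L-a=4):
  θ_3 = Pa²(L-x)(2bL-(3b+a)(L-x))/(2L³EI)  [x>a] = 5·12²·(16-(64/5))·(2·4·16-(3·4+12)·(16-(64/5)))/(2·16³·20000) = 9/12500 rad
Load 4 — point force P=-4 kN at a=32/5 m (b=L-a=48/5):
  θ_4 = Pa²(L-x)(2bL-(3b+a)(L-x))/(2L³EI)  [x>a] = (-4)·(32/5)²·(16-(64/5))·(2·(48/5)·16-(3·(48/5)+(32/5))·(16-(64/5)))/(2·16³·20000) = -1216/1953125 rad
Superposition: θ = Σ θ_i = 144361/7812500 rad ≈ 0.018478 rad

θ(64/5) = 144361/7812500 rad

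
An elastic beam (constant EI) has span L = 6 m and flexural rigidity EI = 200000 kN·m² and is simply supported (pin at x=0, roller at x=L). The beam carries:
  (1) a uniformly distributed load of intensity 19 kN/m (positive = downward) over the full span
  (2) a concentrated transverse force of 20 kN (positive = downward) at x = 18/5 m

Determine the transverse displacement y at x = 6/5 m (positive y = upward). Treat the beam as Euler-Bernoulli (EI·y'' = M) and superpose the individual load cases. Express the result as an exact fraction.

y(6/5) = -18477/15625000 m

Load 1 — uniform load w=19 kN/m over full span:
  y_1 = -wx(L³-2Lx²+x³)/(24EI) = -19·(6/5)·(6³-2·6·(6/5)²+(6/5)³)/(24·200000) = -14877/15625000 m
Load 2 — point force P=20 kN at a=18/5 m (b=L-a=12/5):
  y_2 = -Pbx(L²-b²-x²)/(6LEI)  [x≤a] = -20·(12/5)·(6/5)·(6²-(12/5)²-(6/5)²)/(6·6·200000) = -18/78125 m
Superposition: y = Σ y_i = -18477/15625000 m ≈ -0.001183 m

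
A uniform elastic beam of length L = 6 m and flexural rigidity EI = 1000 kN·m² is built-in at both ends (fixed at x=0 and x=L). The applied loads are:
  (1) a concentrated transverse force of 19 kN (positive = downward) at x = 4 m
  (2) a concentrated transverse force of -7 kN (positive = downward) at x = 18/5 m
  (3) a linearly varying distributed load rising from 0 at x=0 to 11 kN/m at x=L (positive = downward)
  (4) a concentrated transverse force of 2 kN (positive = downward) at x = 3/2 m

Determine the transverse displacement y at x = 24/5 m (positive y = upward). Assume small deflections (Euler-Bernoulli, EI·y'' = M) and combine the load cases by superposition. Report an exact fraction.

y(24/5) = -5208397/375000000 m

Load 1 — point force P=19 kN at a=4 m (b=L-a=2):
  y_1 = -Pa²(L-x)²(3bL-(3b+a)(L-x))/(6L³EI)  [x>a] = -19·4²·(6-(24/5))²·(3·2·6-(3·2+4)·(6-(24/5)))/(6·6³·1000) = -76/9375 m
Load 2 — point force P=-7 kN at a=18/5 m (b=L-a=12/5):
  y_2 = -Pa²(L-x)²(3bL-(3b+a)(L-x))/(6L³EI)  [x>a] = -(-7)·(18/5)²·(6-(24/5))²·(3·(12/5)·6-(3·(12/5)+(18/5))·(6-(24/5)))/(6·6³·1000) = 11907/3906250 m
Load 3 — triangular load w₀=11 kN/m (0→w₀ over full span):
  y_3 = -w₀x²(L-x)²(x+2L)/(120LEI) = -11·(24/5)²·(6-(24/5))²·((24/5)+2·6)/(120·6·1000) = -16632/1953125 m
Load 4 — point force P=2 kN at a=3/2 m (b=L-a=9/2):
  y_4 = -Pa²(L-x)²(3bL-(3b+a)(L-x))/(6L³EI)  [x>a] = -2·(3/2)²·(6-(24/5))²·(3·(9/2)·6-(3·(9/2)+(3/2))·(6-(24/5)))/(6·6³·1000) = -63/200000 m
Superposition: y = Σ y_i = -5208397/375000000 m ≈ -0.013889 m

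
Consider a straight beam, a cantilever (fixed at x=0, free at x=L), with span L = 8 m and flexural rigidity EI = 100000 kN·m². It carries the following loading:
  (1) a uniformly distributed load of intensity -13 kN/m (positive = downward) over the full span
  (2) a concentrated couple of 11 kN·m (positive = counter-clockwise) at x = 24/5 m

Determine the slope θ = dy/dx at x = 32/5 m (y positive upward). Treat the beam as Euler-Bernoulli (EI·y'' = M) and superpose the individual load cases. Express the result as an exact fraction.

θ(32/5) = 54059/4687500 rad

Load 1 — uniform load w=-13 kN/m over full span:
  θ_1 = -wx(x²-3Lx+3L²)/(6EI) = -(-13)·(32/5)·((32/5)²-3·8·(32/5)+3·8²)/(6·100000) = 12896/1171875 rad
Load 2 — applied couple M₀=11 kN·m at a=24/5 m (b=L-a=16/5):
  θ_2 = M₀a/EI  [x>a] = 11·(24/5)/100000 = 33/62500 rad
Superposition: θ = Σ θ_i = 54059/4687500 rad ≈ 0.011533 rad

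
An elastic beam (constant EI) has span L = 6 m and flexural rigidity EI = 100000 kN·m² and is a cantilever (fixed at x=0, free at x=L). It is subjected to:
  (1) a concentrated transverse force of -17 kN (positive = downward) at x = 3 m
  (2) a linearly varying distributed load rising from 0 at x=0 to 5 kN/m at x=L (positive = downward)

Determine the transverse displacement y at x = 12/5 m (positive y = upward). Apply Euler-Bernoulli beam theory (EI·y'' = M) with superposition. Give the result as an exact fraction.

Load 1 — point force P=-17 kN at a=3 m (b=L-a=3):
  y_1 = -Px²(3a-x)/(6EI)  [x≤a] = -(-17)·(12/5)²·(3·3-(12/5))/(6·100000) = 1683/1562500 m
Load 2 — triangular load w₀=5 kN/m (0→w₀ over full span):
  y_2 = (w₀Lx³/12-w₀L²x²/6-w₀x⁵/(120L))/EI = (5·6·(12/5)³/12-5·6²·(12/5)²/6-5·(12/5)⁵/(120·6))/100000 = -13554/9765625 m
Superposition: y = Σ y_i = -12141/39062500 m ≈ -0.000311 m

y(12/5) = -12141/39062500 m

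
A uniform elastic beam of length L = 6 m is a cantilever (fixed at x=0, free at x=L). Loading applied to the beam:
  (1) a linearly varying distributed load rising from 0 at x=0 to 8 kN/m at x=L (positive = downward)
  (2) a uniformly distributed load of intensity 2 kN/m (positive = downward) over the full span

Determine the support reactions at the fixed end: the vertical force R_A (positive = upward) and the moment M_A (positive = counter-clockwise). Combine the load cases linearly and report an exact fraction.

Load 1 — triangular load w₀=8 kN/m (0→w₀ over full span):
  R_A = w₀L/2 = 8·6/2 = 24 kN
  M_A = w₀L²/3 = 8·6²/3 = 96 kN·m
Load 2 — uniform load w=2 kN/m over full span:
  R_A = wL = 2·6 = 12 kN
  M_A = wL²/2 = 2·6²/2 = 36 kN·m
Superposition: R_A = 36 kN, M_A = 132 kN·m

R_A = 36 kN, M_A = 132 kN·m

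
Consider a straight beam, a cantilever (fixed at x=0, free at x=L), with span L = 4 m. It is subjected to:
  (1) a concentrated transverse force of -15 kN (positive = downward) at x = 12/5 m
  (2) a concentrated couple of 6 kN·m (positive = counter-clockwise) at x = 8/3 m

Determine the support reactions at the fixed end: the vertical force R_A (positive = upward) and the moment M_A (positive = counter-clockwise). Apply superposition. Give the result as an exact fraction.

R_A = -15 kN, M_A = -42 kN·m

Load 1 — point force P=-15 kN at a=12/5 m (b=L-a=8/5):
  R_A = P = (-15) = -15 kN
  M_A = Pa = (-15)·(12/5) = -36 kN·m
Load 2 — applied couple M₀=6 kN·m at a=8/3 m (b=L-a=4/3):
  R_A = 0 kN
  M_A = -M₀ = -6 kN·m
Superposition: R_A = -15 kN, M_A = -42 kN·m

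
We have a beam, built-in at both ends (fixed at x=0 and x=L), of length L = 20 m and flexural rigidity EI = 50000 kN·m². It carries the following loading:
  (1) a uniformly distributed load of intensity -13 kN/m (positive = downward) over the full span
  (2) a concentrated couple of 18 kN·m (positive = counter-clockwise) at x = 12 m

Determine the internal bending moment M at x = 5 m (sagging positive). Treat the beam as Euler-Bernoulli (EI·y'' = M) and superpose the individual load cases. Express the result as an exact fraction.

Load 1 — uniform load w=-13 kN/m over full span:
  M_1 = wLx/2 - wL²/12 - wx²/2 = (-13)·20·5/2 - (-13)·20²/12 - (-13)·5²/2 = -325/6 kN·m
Load 2 — applied couple M₀=18 kN·m at a=12 m (b=L-a=8):
  M_2 = R_Ax - M_A  [x≤a] with R_A=162/125, M_A=144/25 = (162/125)·5 - (144/25) = 18/25 kN·m
Superposition: M = Σ M_i = -8017/150 kN·m ≈ -53.446667 kN·m

M(5) = -8017/150 kN·m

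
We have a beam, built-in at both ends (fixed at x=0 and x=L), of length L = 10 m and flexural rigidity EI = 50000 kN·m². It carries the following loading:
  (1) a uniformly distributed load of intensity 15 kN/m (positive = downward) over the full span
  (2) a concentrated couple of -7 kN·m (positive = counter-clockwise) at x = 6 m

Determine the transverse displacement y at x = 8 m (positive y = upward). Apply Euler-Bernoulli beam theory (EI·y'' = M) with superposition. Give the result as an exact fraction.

y(8) = -10021/3125000 m

Load 1 — uniform load w=15 kN/m over full span:
  y_1 = -wx²(L-x)²/(24EI) = -15·8²·(10-8)²/(24·50000) = -2/625 m
Load 2 — applied couple M₀=-7 kN·m at a=6 m (b=L-a=4):
  y_2 = (R_Ax³/6 - M_Ax²/2 - M₀(x-a)²/2)/EI  [x>a] with R_A=-126/125, M_A=-56/25 = ((-126/125)·8³/6 - (-56/25)·8²/2 - (-7)·(8-6)²/2)/50000 = -21/3125000 m
Superposition: y = Σ y_i = -10021/3125000 m ≈ -0.003207 m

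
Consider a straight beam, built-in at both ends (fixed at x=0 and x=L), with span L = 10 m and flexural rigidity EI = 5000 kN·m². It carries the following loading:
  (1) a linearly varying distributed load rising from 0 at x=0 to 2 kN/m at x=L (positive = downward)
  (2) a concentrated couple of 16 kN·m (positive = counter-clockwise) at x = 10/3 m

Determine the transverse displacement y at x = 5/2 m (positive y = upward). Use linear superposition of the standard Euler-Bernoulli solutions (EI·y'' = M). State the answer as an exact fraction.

Load 1 — triangular load w₀=2 kN/m (0→w₀ over full span):
  y_1 = -w₀x²(L-x)²(x+2L)/(120LEI) = -2·(5/2)²·(10-(5/2))²·((5/2)+2·10)/(120·10·5000) = -27/10240 m
Load 2 — applied couple M₀=16 kN·m at a=10/3 m (b=L-a=20/3):
  y_2 = (R_Ax³/6 - M_Ax²/2)/EI  [x≤a] with R_A=32/15, M_A=0 = ((32/15)·(5/2)³/6 - 0·(5/2)²/2)/5000 = 1/900 m
Superposition: y = Σ y_i = -703/460800 m ≈ -0.001526 m

y(5/2) = -703/460800 m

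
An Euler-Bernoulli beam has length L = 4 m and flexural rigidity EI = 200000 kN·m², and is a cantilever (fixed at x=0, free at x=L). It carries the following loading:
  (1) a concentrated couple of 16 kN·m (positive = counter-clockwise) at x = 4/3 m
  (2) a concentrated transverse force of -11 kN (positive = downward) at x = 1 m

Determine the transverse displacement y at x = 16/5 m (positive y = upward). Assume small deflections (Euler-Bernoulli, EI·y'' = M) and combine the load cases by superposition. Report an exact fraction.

Load 1 — applied couple M₀=16 kN·m at a=4/3 m (b=L-a=8/3):
  y_1 = M₀a(2x-a)/(2EI)  [x>a] = 16·(4/3)·(2·(16/5)-(4/3))/(2·200000) = 38/140625 m
Load 2 — point force P=-11 kN at a=1 m (b=L-a=3):
  y_2 = -Pa²(3x-a)/(6EI)  [x>a] = -(-11)·1²·(3·(16/5)-1)/(6·200000) = 473/6000000 m
Superposition: y = Σ y_i = 6283/18000000 m ≈ 0.000349 m

y(16/5) = 6283/18000000 m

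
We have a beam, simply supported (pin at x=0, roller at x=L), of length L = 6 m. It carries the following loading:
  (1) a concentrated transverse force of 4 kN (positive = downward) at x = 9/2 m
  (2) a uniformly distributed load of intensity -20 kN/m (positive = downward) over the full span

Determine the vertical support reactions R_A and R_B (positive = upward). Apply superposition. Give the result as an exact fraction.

R_A = -59 kN, R_B = -57 kN

Load 1 — point force P=4 kN at a=9/2 m (b=L-a=3/2):
  R_A = Pb/L = 4·(3/2)/6 = 1 kN
  R_B = Pa/L = 4·(9/2)/6 = 3 kN
Load 2 — uniform load w=-20 kN/m over full span:
  R_A = wL/2 = (-20)·6/2 = -60 kN
  R_B = wL/2 = (-20)·6/2 = -60 kN
Superposition: R_A = -59 kN, R_B = -57 kN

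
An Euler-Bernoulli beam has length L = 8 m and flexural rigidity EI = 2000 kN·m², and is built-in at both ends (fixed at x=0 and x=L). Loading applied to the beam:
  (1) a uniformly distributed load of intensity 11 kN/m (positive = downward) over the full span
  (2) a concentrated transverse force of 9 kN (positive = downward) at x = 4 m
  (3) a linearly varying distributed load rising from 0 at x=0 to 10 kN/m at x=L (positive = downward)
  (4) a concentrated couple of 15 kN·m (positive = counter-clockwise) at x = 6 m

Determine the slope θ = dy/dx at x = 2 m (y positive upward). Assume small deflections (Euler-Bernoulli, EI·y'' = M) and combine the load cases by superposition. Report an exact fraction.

θ(2) = -497/12800 rad

Load 1 — uniform load w=11 kN/m over full span:
  θ_1 = -wx(L-x)(L-2x)/(12EI) = -11·2·(8-2)·(8-2·2)/(12·2000) = -11/500 rad
Load 2 — point force P=9 kN at a=4 m (b=L-a=4):
  θ_2 = -Pb²x(2aL-(3a+b)x)/(2L³EI)  [x≤a] = -9·4²·2·(2·4·8-(3·4+4)·2)/(2·8³·2000) = -9/2000 rad
Load 3 — triangular load w₀=10 kN/m (0→w₀ over full span):
  θ_3 = -w₀(2x(L-x)(L-2x)(x+2L)+x²(L-x)²)/(120LEI) = -10·(2·2·(8-2)·(8-2·2)·(2+2·8)+2²·(8-2)²)/(120·8·2000) = -39/4000 rad
Load 4 — applied couple M₀=15 kN·m at a=6 m (b=L-a=2):
  θ_4 = (R_Ax²/2 - M_Ax)/EI  [x≤a] with R_A=135/64, M_A=75/16 = ((135/64)·2²/2 - (75/16)·2)/2000 = -33/12800 rad
Superposition: θ = Σ θ_i = -497/12800 rad ≈ -0.038828 rad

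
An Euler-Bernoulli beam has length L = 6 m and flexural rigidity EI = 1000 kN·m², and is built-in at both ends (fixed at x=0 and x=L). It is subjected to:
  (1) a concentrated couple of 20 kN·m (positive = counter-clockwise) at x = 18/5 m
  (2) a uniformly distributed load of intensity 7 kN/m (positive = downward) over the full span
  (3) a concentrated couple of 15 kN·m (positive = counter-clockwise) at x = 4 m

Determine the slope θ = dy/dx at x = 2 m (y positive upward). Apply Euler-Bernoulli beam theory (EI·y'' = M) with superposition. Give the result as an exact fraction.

Load 1 — applied couple M₀=20 kN·m at a=18/5 m (b=L-a=12/5):
  θ_1 = (R_Ax²/2 - M_Ax)/EI  [x≤a] with R_A=24/5, M_A=32/5 = ((24/5)·2²/2 - (32/5)·2)/1000 = -2/625 rad
Load 2 — uniform load w=7 kN/m over full span:
  θ_2 = -wx(L-x)(L-2x)/(12EI) = -7·2·(6-2)·(6-2·2)/(12·1000) = -7/750 rad
Load 3 — applied couple M₀=15 kN·m at a=4 m (b=L-a=2):
  θ_3 = (R_Ax²/2 - M_Ax)/EI  [x≤a] with R_A=10/3, M_A=5 = ((10/3)·2²/2 - 5·2)/1000 = -1/300 rad
Superposition: θ = Σ θ_i = -119/7500 rad ≈ -0.015867 rad

θ(2) = -119/7500 rad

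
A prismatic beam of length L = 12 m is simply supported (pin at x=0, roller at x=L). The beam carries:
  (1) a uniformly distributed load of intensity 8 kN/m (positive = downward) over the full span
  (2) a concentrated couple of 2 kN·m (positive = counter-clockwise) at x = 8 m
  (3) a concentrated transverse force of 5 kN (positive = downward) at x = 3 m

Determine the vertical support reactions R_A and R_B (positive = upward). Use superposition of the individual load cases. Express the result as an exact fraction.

R_A = 623/12 kN, R_B = 589/12 kN

Load 1 — uniform load w=8 kN/m over full span:
  R_A = wL/2 = 8·12/2 = 48 kN
  R_B = wL/2 = 8·12/2 = 48 kN
Load 2 — applied couple M₀=2 kN·m at a=8 m (b=L-a=4):
  R_A = M₀/L = 2/12 = 1/6 kN
  R_B = -M₀/L = -2/12 = -1/6 kN
Load 3 — point force P=5 kN at a=3 m (b=L-a=9):
  R_A = Pb/L = 5·9/12 = 15/4 kN
  R_B = Pa/L = 5·3/12 = 5/4 kN
Superposition: R_A = 623/12 kN, R_B = 589/12 kN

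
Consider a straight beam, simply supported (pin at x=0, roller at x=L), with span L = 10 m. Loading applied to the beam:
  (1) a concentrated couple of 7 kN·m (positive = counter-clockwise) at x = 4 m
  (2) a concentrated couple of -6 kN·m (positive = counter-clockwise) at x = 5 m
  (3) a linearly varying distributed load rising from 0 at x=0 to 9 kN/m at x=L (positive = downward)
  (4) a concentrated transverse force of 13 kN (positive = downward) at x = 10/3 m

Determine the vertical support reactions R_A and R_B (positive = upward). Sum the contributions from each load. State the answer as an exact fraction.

R_A = 713/30 kN, R_B = 1027/30 kN

Load 1 — applied couple M₀=7 kN·m at a=4 m (b=L-a=6):
  R_A = M₀/L = 7/10 kN
  R_B = -M₀/L = -7/10 kN
Load 2 — applied couple M₀=-6 kN·m at a=5 m (b=L-a=5):
  R_A = M₀/L = (-6)/10 = -3/5 kN
  R_B = -M₀/L = -(-6)/10 = 3/5 kN
Load 3 — triangular load w₀=9 kN/m (0→w₀ over full span):
  R_A = w₀L/6 = 9·10/6 = 15 kN
  R_B = w₀L/3 = 9·10/3 = 30 kN
Load 4 — point force P=13 kN at a=10/3 m (b=L-a=20/3):
  R_A = Pb/L = 13·(20/3)/10 = 26/3 kN
  R_B = Pa/L = 13·(10/3)/10 = 13/3 kN
Superposition: R_A = 713/30 kN, R_B = 1027/30 kN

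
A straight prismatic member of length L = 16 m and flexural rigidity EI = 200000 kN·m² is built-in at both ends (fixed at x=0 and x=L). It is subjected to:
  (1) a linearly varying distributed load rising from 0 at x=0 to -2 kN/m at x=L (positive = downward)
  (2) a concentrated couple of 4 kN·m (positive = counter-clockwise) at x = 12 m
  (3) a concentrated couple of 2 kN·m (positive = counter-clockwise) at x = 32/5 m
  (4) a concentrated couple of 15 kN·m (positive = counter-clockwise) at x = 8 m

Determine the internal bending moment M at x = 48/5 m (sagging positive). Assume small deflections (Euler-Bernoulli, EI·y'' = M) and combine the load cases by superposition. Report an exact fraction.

M(48/5) = -1117/75 kN·m

Load 1 — triangular load w₀=-2 kN/m (0→w₀ over full span):
  M_1 = 3w₀Lx/20 - w₀L²/30 - w₀x³/(6L) = 3·(-2)·16·(48/5)/20 - (-2)·16²/30 - (-2)·(48/5)³/(6·16) = -3968/375 kN·m
Load 2 — applied couple M₀=4 kN·m at a=12 m (b=L-a=4):
  M_2 = R_Ax - M_A  [x≤a] with R_A=9/32, M_A=5/4 = (9/32)·(48/5) - (5/4) = 29/20 kN·m
Load 3 — applied couple M₀=2 kN·m at a=32/5 m (b=L-a=48/5):
  M_3 = R_Ax - M_A - M₀  [x>a] with R_A=9/50, M_A=6/25 = (9/50)·(48/5) - (6/25) - 2 = -64/125 kN·m
Load 4 — applied couple M₀=15 kN·m at a=8 m (b=L-a=8):
  M_4 = R_Ax - M_A - M₀  [x>a] with R_A=45/32, M_A=15/4 = (45/32)·(48/5) - (15/4) - 15 = -21/4 kN·m
Superposition: M = Σ M_i = -1117/75 kN·m ≈ -14.893333 kN·m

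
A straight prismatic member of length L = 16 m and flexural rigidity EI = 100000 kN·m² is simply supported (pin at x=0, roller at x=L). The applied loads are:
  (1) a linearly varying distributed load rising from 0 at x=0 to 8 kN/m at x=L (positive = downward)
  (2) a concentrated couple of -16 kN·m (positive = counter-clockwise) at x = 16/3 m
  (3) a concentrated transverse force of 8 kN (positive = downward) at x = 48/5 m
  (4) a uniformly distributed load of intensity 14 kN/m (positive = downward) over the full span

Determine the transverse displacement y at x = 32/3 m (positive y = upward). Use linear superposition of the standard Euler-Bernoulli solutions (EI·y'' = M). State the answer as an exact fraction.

y(32/3) = -40277056/284765625 m

Load 1 — triangular load w₀=8 kN/m (0→w₀ over full span):
  y_1 = -w₀x(7L⁴-10L²x²+3x⁴)/(360LEI) = -8·(32/3)·(7·16⁴-10·16²·(32/3)²+3·(32/3)⁴)/(360·16·100000) = -69632/2278125 m
Load 2 — applied couple M₀=-16 kN·m at a=16/3 m (b=L-a=32/3):
  y_2 = (M₀x³/(6L)-M₀(x-a)²/2+C₁x)/EI  [x>a] with C₁=M₀(3b²-L²)/(6L)=-128/9 = ((-16)·(32/3)³/(6·16)-(-16)·((32/3)-(16/3))²/2+(-128/9)·(32/3))/100000 = -64/50625 m
Load 3 — point force P=8 kN at a=48/5 m (b=L-a=32/5):
  y_3 = -Pa(L-x)(2Lx-a²-x²)/(6LEI)  [x>a] = -8·(48/5)·(16-(32/3))·(2·16·(32/3)-(48/5)²-(32/3)²)/(6·16·100000) = -60928/10546875 m
Load 4 — uniform load w=14 kN/m over full span:
  y_4 = -wx(L³-2Lx²+x³)/(24EI) = -14·(32/3)·(16³-2·16·(32/3)²+(32/3)³)/(24·100000) = -78848/759375 m
Superposition: y = Σ y_i = -40277056/284765625 m ≈ -0.141439 m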